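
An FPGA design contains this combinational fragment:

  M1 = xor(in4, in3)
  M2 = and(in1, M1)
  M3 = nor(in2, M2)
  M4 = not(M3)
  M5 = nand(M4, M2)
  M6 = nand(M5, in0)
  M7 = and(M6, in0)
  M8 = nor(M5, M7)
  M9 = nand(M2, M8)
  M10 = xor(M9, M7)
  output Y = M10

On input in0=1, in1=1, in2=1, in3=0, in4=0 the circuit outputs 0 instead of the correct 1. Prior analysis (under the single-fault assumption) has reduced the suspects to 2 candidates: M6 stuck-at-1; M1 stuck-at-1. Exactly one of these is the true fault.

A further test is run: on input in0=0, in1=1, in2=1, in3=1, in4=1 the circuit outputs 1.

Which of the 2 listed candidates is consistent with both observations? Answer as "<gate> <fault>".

M6 stuck-at-1

Evaluate each candidate on input in0=0, in1=1, in2=1, in3=1, in4=1:
  M6 stuck-at-1: M1=0, M2=0, M3=0, M4=1, M5=1, M6=1 [stuck-at-1], M7=0, M8=0, M9=1, M10=1 → 1 — matches
  M1 stuck-at-1: M1=1 [stuck-at-1], M2=1, M3=0, M4=1, M5=0, M6=1, M7=0, M8=1, M9=0, M10=0 → 0 — eliminated
Only M6 stuck-at-1 reproduces the observed 1.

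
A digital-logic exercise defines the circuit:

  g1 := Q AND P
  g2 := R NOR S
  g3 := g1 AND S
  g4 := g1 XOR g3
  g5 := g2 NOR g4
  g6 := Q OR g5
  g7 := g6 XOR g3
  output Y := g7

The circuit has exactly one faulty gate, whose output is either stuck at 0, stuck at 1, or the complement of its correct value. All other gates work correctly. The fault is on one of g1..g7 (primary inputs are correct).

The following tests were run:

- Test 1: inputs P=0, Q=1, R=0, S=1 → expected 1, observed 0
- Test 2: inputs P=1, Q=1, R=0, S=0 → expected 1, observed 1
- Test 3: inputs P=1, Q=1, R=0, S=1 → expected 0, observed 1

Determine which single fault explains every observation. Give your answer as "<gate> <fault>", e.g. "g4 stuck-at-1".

g1 inverted output

Fault-free values for test 1 (P=0, Q=1, R=0, S=1): g1=0, g2=0, g3=0, g4=0, g5=1, g6=1, g7=1, giving Y=1. Observed 0.
Test 1: faults giving observed 0 are {g1 stuck-at-1, g1 inverted output, g3 stuck-at-1, g3 inverted output, g6 stuck-at-0, g6 inverted output, g7 stuck-at-0, g7 inverted output}.
Test 2 (P=1, Q=1, R=0, S=0): fault-free g1=1, g2=1, g3=0, g4=1, g5=0, g6=1, g7=1 → 1; observed 1. Eliminates g3 stuck-at-1, g3 inverted output, g6 stuck-at-0, g6 inverted output, g7 stuck-at-0, g7 inverted output.
Test 3 (P=1, Q=1, R=0, S=1): fault-free g1=1, g2=0, g3=1, g4=0, g5=1, g6=1, g7=0 → 0; observed 1. Eliminates g1 stuck-at-1.
Only g1 inverted output is consistent with every test.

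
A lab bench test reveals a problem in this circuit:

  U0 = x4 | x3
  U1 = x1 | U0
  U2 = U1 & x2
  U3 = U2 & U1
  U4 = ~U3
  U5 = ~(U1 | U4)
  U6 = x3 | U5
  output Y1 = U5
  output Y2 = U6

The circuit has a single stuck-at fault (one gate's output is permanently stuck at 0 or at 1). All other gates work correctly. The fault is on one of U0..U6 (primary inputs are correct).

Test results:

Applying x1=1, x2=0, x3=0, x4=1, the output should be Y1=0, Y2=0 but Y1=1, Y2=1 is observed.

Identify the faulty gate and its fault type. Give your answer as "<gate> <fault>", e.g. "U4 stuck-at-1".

Fault-free values for test 1 (x1=1, x2=0, x3=0, x4=1): U0=1, U1=1, U2=0, U3=0, U4=1, U5=0, U6=0, giving Y1=0, Y2=0. Observed Y1=1, Y2=1.
Test 1: faults giving observed Y1=1, Y2=1 are {U5 stuck-at-1}.
Only U5 stuck-at-1 is consistent with every test.

U5 stuck-at-1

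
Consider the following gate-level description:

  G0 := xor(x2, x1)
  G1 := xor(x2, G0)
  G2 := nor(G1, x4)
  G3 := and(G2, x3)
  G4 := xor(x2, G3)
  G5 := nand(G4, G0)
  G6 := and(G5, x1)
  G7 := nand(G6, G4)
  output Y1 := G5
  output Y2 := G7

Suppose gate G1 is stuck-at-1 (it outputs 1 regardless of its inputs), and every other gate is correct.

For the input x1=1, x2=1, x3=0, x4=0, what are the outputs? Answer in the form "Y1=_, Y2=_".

Propagate with G1 forced: G0=0, G1=1 [stuck-at-1], G2=0, G3=0, G4=1, G5=1, G6=1, G7=0.
So the outputs are Y1=1, Y2=0. (Same as the fault-free value — the fault is masked on this input.)

Y1=1, Y2=0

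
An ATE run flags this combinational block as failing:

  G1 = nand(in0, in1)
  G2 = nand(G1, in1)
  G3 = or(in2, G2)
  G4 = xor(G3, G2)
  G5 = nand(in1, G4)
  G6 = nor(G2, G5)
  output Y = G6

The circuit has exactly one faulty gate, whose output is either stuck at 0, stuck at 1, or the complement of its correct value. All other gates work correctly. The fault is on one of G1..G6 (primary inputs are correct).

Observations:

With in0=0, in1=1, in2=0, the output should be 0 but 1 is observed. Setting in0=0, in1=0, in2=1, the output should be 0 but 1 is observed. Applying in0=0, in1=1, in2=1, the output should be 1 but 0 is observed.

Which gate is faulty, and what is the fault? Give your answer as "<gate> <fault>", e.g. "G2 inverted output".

G6 inverted output

Fault-free values for test 1 (in0=0, in1=1, in2=0): G1=1, G2=0, G3=0, G4=0, G5=1, G6=0, giving Y=0. Observed 1.
Test 1: faults giving observed 1 are {G3 stuck-at-1, G3 inverted output, G4 stuck-at-1, G4 inverted output, G5 stuck-at-0, G5 inverted output, G6 stuck-at-1, G6 inverted output}.
Test 2 (in0=0, in1=0, in2=1): fault-free G1=1, G2=1, G3=1, G4=0, G5=1, G6=0 → 0; observed 1. Eliminates G3 stuck-at-1, G3 inverted output, G4 stuck-at-1, G4 inverted output, G5 stuck-at-0, G5 inverted output.
Test 3 (in0=0, in1=1, in2=1): fault-free G1=1, G2=0, G3=1, G4=1, G5=0, G6=1 → 1; observed 0. Eliminates G6 stuck-at-1.
Only G6 inverted output is consistent with every test.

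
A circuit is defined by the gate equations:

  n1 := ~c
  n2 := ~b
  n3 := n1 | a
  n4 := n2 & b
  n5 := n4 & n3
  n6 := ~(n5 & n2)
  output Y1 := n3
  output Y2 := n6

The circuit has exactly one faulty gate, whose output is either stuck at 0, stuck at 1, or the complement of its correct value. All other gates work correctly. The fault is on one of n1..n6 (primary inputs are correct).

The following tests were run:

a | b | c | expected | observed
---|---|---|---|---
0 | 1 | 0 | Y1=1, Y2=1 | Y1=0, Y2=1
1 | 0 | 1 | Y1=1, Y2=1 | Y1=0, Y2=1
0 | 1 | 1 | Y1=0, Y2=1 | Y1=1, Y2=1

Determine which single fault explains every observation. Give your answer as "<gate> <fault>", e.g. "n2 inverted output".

Fault-free values for test 1 (a=0, b=1, c=0): n1=1, n2=0, n3=1, n4=0, n5=0, n6=1, giving Y1=1, Y2=1. Observed Y1=0, Y2=1.
Test 1: faults giving observed Y1=0, Y2=1 are {n1 stuck-at-0, n1 inverted output, n3 stuck-at-0, n3 inverted output}.
Test 2 (a=1, b=0, c=1): fault-free n1=0, n2=1, n3=1, n4=0, n5=0, n6=1 → Y1=1, Y2=1; observed Y1=0, Y2=1. Eliminates n1 stuck-at-0, n1 inverted output.
Test 3 (a=0, b=1, c=1): fault-free n1=0, n2=0, n3=0, n4=0, n5=0, n6=1 → Y1=0, Y2=1; observed Y1=1, Y2=1. Eliminates n3 stuck-at-0.
Only n3 inverted output is consistent with every test.

n3 inverted output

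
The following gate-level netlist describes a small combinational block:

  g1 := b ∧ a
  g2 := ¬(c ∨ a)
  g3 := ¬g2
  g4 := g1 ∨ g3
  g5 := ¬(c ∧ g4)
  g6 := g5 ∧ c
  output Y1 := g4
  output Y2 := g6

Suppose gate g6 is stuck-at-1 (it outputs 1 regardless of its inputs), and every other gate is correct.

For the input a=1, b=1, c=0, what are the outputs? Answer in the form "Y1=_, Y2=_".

Propagate with g6 forced: g1=1, g2=0, g3=1, g4=1, g5=1, g6=1 [stuck-at-1].
So the outputs are Y1=1, Y2=1. (Without the fault they would be Y1=1, Y2=0.)

Y1=1, Y2=1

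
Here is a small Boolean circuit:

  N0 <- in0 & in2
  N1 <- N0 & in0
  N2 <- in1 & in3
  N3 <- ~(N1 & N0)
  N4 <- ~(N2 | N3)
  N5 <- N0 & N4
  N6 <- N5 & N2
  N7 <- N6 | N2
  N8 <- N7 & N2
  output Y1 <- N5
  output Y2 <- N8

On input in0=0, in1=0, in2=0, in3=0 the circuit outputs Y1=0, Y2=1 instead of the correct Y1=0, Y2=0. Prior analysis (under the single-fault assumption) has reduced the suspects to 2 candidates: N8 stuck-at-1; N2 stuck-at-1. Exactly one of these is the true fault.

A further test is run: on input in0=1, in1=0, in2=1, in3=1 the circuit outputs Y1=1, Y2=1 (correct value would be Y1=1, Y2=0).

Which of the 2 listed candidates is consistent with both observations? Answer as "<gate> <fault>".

Evaluate each candidate on input in0=1, in1=0, in2=1, in3=1:
  N8 stuck-at-1: N0=1, N1=1, N2=0, N3=0, N4=1, N5=1, N6=0, N7=0, N8=1 [stuck-at-1] → Y1=1, Y2=1 — matches
  N2 stuck-at-1: N0=1, N1=1, N2=1 [stuck-at-1], N3=0, N4=0, N5=0, N6=0, N7=1, N8=1 → Y1=0, Y2=1 — eliminated
Only N8 stuck-at-1 reproduces the observed Y1=1, Y2=1.

N8 stuck-at-1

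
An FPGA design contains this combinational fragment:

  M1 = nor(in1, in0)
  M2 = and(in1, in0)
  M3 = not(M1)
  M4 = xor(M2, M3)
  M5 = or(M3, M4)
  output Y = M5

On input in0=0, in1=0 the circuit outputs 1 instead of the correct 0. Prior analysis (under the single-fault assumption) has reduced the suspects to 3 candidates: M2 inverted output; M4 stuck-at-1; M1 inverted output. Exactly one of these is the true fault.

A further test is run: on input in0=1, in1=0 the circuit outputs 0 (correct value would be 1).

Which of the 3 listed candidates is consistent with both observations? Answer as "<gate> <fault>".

M1 inverted output

Evaluate each candidate on input in0=1, in1=0:
  M2 inverted output: M1=0, M2=1 [inverted output], M3=1, M4=0, M5=1 → 1 — eliminated
  M4 stuck-at-1: M1=0, M2=0, M3=1, M4=1 [stuck-at-1], M5=1 → 1 — eliminated
  M1 inverted output: M1=1 [inverted output], M2=0, M3=0, M4=0, M5=0 → 0 — matches
Only M1 inverted output reproduces the observed 0.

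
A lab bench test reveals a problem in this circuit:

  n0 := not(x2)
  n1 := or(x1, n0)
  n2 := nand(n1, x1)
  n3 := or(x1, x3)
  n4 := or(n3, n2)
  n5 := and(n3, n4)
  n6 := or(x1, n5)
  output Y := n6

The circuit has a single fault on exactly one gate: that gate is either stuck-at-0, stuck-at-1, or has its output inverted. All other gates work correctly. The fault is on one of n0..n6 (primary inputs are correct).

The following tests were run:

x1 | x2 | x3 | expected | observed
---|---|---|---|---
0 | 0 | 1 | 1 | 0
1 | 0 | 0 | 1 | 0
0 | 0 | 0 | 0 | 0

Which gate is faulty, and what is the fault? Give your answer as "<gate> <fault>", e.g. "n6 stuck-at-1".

Fault-free values for test 1 (x1=0, x2=0, x3=1): n0=1, n1=1, n2=1, n3=1, n4=1, n5=1, n6=1, giving Y=1. Observed 0.
Test 1: faults giving observed 0 are {n3 stuck-at-0, n3 inverted output, n4 stuck-at-0, n4 inverted output, n5 stuck-at-0, n5 inverted output, n6 stuck-at-0, n6 inverted output}.
Test 2 (x1=1, x2=0, x3=0): fault-free n0=1, n1=1, n2=0, n3=1, n4=1, n5=1, n6=1 → 1; observed 0. Eliminates n3 stuck-at-0, n3 inverted output, n4 stuck-at-0, n4 inverted output, n5 stuck-at-0, n5 inverted output.
Test 3 (x1=0, x2=0, x3=0): fault-free n0=1, n1=1, n2=1, n3=0, n4=1, n5=0, n6=0 → 0; observed 0. Eliminates n6 inverted output.
Only n6 stuck-at-0 is consistent with every test.

n6 stuck-at-0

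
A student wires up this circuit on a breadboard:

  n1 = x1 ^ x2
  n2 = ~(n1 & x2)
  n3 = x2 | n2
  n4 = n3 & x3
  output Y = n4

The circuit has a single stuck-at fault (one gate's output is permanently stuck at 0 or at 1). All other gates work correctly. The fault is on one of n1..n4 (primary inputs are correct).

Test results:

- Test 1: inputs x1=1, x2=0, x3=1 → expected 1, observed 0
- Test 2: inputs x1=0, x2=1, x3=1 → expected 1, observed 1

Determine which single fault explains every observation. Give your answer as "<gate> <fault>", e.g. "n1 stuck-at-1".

n2 stuck-at-0

Fault-free values for test 1 (x1=1, x2=0, x3=1): n1=1, n2=1, n3=1, n4=1, giving Y=1. Observed 0.
Test 1: faults giving observed 0 are {n2 stuck-at-0, n3 stuck-at-0, n4 stuck-at-0}.
Test 2 (x1=0, x2=1, x3=1): fault-free n1=1, n2=0, n3=1, n4=1 → 1; observed 1. Eliminates n3 stuck-at-0, n4 stuck-at-0.
Only n2 stuck-at-0 is consistent with every test.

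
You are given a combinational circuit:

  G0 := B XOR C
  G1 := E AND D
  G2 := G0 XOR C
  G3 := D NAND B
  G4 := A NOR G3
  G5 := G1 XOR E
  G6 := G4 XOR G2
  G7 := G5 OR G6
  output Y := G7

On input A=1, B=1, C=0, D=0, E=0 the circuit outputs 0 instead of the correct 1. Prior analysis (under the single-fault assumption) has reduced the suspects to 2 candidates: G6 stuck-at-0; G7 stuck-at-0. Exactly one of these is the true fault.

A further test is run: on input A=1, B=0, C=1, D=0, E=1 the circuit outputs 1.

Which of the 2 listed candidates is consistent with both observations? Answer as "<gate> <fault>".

G6 stuck-at-0

Evaluate each candidate on input A=1, B=0, C=1, D=0, E=1:
  G6 stuck-at-0: G0=1, G1=0, G2=0, G3=1, G4=0, G5=1, G6=0 [stuck-at-0], G7=1 → 1 — matches
  G7 stuck-at-0: G0=1, G1=0, G2=0, G3=1, G4=0, G5=1, G6=0, G7=0 [stuck-at-0] → 0 — eliminated
Only G6 stuck-at-0 reproduces the observed 1.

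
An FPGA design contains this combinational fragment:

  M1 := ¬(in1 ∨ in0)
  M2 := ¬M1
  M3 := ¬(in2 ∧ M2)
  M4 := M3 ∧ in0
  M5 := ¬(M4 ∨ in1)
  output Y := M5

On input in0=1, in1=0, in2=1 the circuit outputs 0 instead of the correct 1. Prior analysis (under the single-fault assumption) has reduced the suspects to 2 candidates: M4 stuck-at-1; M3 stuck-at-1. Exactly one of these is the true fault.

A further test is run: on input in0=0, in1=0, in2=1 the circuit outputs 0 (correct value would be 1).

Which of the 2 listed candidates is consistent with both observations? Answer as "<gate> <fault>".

M4 stuck-at-1

Evaluate each candidate on input in0=0, in1=0, in2=1:
  M4 stuck-at-1: M1=1, M2=0, M3=1, M4=1 [stuck-at-1], M5=0 → 0 — matches
  M3 stuck-at-1: M1=1, M2=0, M3=1 [stuck-at-1], M4=0, M5=1 → 1 — eliminated
Only M4 stuck-at-1 reproduces the observed 0.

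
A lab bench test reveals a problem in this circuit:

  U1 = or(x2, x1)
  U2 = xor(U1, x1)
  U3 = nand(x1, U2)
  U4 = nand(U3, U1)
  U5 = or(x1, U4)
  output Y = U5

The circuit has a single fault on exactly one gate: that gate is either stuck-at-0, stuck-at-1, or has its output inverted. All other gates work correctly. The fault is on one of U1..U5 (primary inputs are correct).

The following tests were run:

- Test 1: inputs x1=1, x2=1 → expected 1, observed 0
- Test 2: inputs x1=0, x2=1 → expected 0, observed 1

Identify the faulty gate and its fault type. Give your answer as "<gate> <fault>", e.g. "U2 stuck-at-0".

Fault-free values for test 1 (x1=1, x2=1): U1=1, U2=0, U3=1, U4=0, U5=1, giving Y=1. Observed 0.
Test 1: faults giving observed 0 are {U5 stuck-at-0, U5 inverted output}.
Test 2 (x1=0, x2=1): fault-free U1=1, U2=1, U3=1, U4=0, U5=0 → 0; observed 1. Eliminates U5 stuck-at-0.
Only U5 inverted output is consistent with every test.

U5 inverted output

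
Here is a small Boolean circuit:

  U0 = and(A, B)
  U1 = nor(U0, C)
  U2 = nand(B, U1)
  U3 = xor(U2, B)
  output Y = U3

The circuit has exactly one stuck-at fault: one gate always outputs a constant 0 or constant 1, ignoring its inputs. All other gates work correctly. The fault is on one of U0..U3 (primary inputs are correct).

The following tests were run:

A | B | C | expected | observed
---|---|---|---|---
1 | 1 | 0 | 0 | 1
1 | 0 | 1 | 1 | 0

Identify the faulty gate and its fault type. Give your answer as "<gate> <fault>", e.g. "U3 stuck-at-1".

Fault-free values for test 1 (A=1, B=1, C=0): U0=1, U1=0, U2=1, U3=0, giving Y=0. Observed 1.
Test 1: faults giving observed 1 are {U0 stuck-at-0, U1 stuck-at-1, U2 stuck-at-0, U3 stuck-at-1}.
Test 2 (A=1, B=0, C=1): fault-free U0=0, U1=0, U2=1, U3=1 → 1; observed 0. Eliminates U0 stuck-at-0, U1 stuck-at-1, U3 stuck-at-1.
Only U2 stuck-at-0 is consistent with every test.

U2 stuck-at-0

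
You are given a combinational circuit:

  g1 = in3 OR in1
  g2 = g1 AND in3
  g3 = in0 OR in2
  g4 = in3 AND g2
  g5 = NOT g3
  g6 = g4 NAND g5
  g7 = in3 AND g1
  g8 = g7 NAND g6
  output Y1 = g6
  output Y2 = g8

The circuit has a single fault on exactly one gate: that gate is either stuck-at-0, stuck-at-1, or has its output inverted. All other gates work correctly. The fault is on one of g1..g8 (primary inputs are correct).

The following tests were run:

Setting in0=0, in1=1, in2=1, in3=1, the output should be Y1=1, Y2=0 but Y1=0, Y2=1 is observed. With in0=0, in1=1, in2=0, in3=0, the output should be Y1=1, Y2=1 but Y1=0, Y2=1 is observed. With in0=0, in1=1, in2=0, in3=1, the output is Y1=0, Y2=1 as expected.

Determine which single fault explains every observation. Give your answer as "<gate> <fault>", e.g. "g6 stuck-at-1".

Fault-free values for test 1 (in0=0, in1=1, in2=1, in3=1): g1=1, g2=1, g3=1, g4=1, g5=0, g6=1, g7=1, g8=0, giving Y1=1, Y2=0. Observed Y1=0, Y2=1.
Test 1: faults giving observed Y1=0, Y2=1 are {g3 stuck-at-0, g3 inverted output, g5 stuck-at-1, g5 inverted output, g6 stuck-at-0, g6 inverted output}.
Test 2 (in0=0, in1=1, in2=0, in3=0): fault-free g1=1, g2=0, g3=0, g4=0, g5=1, g6=1, g7=0, g8=1 → Y1=1, Y2=1; observed Y1=0, Y2=1. Eliminates g3 stuck-at-0, g3 inverted output, g5 stuck-at-1, g5 inverted output.
Test 3 (in0=0, in1=1, in2=0, in3=1): fault-free g1=1, g2=1, g3=0, g4=1, g5=1, g6=0, g7=1, g8=1 → Y1=0, Y2=1; observed Y1=0, Y2=1. Eliminates g6 inverted output.
Only g6 stuck-at-0 is consistent with every test.

g6 stuck-at-0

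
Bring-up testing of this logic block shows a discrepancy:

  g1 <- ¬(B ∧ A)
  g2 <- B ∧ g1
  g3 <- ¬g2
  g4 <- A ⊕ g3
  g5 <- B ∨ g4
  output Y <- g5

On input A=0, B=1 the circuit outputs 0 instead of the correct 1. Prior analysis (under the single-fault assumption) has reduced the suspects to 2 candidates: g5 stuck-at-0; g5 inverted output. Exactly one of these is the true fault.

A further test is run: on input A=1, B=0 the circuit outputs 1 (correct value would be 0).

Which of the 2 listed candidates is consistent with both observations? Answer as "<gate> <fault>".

Evaluate each candidate on input A=1, B=0:
  g5 stuck-at-0: g1=1, g2=0, g3=1, g4=0, g5=0 [stuck-at-0] → 0 — eliminated
  g5 inverted output: g1=1, g2=0, g3=1, g4=0, g5=1 [inverted output] → 1 — matches
Only g5 inverted output reproduces the observed 1.

g5 inverted output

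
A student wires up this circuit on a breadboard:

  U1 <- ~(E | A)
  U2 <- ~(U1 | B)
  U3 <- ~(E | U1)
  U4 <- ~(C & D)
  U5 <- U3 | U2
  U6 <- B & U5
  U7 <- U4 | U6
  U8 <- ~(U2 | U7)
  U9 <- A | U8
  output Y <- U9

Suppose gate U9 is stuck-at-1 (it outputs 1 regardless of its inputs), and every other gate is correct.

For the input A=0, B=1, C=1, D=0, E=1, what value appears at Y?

1

Propagate with U9 forced: U1=0, U2=0, U3=0, U4=1, U5=0, U6=0, U7=1, U8=0, U9=1 [stuck-at-1].
So Y = 1. (Without the fault it would be 0.)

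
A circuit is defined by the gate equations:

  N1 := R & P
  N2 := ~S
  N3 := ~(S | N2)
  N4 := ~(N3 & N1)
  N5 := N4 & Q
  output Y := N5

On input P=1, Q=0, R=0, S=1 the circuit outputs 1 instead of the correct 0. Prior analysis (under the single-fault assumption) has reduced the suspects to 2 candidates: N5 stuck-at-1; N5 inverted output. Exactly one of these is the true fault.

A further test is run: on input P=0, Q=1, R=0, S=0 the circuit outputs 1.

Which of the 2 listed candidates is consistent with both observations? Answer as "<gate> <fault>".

N5 stuck-at-1

Evaluate each candidate on input P=0, Q=1, R=0, S=0:
  N5 stuck-at-1: N1=0, N2=1, N3=0, N4=1, N5=1 [stuck-at-1] → 1 — matches
  N5 inverted output: N1=0, N2=1, N3=0, N4=1, N5=0 [inverted output] → 0 — eliminated
Only N5 stuck-at-1 reproduces the observed 1.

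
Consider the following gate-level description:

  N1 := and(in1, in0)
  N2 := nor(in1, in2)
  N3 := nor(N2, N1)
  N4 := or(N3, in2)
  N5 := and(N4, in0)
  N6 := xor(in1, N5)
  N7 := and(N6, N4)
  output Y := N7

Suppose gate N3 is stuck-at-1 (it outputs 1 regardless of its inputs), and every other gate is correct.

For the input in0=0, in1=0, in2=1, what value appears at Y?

0

Propagate with N3 forced: N1=0, N2=0, N3=1 [stuck-at-1], N4=1, N5=0, N6=0, N7=0.
So Y = 0. (Same as the fault-free value — the fault is masked on this input.)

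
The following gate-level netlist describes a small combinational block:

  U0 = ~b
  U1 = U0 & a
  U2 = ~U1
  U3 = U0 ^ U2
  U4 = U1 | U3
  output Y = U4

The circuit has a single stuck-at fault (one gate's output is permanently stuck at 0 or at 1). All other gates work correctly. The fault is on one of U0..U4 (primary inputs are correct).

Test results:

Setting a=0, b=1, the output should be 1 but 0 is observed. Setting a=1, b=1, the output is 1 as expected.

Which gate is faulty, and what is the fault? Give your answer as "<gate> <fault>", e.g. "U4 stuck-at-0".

U0 stuck-at-1

Fault-free values for test 1 (a=0, b=1): U0=0, U1=0, U2=1, U3=1, U4=1, giving Y=1. Observed 0.
Test 1: faults giving observed 0 are {U0 stuck-at-1, U2 stuck-at-0, U3 stuck-at-0, U4 stuck-at-0}.
Test 2 (a=1, b=1): fault-free U0=0, U1=0, U2=1, U3=1, U4=1 → 1; observed 1. Eliminates U2 stuck-at-0, U3 stuck-at-0, U4 stuck-at-0.
Only U0 stuck-at-1 is consistent with every test.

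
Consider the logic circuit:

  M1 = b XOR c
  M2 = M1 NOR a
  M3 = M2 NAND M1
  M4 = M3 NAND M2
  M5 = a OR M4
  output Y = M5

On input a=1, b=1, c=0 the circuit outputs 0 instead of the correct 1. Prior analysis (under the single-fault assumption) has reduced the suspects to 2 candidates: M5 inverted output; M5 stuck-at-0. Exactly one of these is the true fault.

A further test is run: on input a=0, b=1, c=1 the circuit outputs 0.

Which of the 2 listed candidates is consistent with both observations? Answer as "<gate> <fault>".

Evaluate each candidate on input a=0, b=1, c=1:
  M5 inverted output: M1=0, M2=1, M3=1, M4=0, M5=1 [inverted output] → 1 — eliminated
  M5 stuck-at-0: M1=0, M2=1, M3=1, M4=0, M5=0 [stuck-at-0] → 0 — matches
Only M5 stuck-at-0 reproduces the observed 0.

M5 stuck-at-0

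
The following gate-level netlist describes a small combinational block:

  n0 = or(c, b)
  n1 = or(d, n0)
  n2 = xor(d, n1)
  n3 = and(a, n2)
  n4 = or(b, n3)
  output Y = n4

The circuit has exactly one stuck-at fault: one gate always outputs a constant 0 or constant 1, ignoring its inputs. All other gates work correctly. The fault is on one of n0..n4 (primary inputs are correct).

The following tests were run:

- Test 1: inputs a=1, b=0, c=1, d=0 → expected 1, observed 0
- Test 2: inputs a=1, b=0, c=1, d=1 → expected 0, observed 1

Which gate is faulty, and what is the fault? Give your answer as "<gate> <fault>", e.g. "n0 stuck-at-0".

n1 stuck-at-0

Fault-free values for test 1 (a=1, b=0, c=1, d=0): n0=1, n1=1, n2=1, n3=1, n4=1, giving Y=1. Observed 0.
Test 1: faults giving observed 0 are {n0 stuck-at-0, n1 stuck-at-0, n2 stuck-at-0, n3 stuck-at-0, n4 stuck-at-0}.
Test 2 (a=1, b=0, c=1, d=1): fault-free n0=1, n1=1, n2=0, n3=0, n4=0 → 0; observed 1. Eliminates n0 stuck-at-0, n2 stuck-at-0, n3 stuck-at-0, n4 stuck-at-0.
Only n1 stuck-at-0 is consistent with every test.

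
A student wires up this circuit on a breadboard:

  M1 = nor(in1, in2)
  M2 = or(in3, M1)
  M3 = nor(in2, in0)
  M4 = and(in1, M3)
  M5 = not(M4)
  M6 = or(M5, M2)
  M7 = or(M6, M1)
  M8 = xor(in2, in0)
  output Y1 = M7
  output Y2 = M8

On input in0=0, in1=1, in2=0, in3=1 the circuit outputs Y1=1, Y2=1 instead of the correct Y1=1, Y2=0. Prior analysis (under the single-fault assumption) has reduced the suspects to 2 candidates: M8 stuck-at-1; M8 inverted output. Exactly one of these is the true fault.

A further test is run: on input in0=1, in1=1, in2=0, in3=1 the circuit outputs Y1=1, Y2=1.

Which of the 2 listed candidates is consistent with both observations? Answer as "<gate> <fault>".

Evaluate each candidate on input in0=1, in1=1, in2=0, in3=1:
  M8 stuck-at-1: M1=0, M2=1, M3=0, M4=0, M5=1, M6=1, M7=1, M8=1 [stuck-at-1] → Y1=1, Y2=1 — matches
  M8 inverted output: M1=0, M2=1, M3=0, M4=0, M5=1, M6=1, M7=1, M8=0 [inverted output] → Y1=1, Y2=0 — eliminated
Only M8 stuck-at-1 reproduces the observed Y1=1, Y2=1.

M8 stuck-at-1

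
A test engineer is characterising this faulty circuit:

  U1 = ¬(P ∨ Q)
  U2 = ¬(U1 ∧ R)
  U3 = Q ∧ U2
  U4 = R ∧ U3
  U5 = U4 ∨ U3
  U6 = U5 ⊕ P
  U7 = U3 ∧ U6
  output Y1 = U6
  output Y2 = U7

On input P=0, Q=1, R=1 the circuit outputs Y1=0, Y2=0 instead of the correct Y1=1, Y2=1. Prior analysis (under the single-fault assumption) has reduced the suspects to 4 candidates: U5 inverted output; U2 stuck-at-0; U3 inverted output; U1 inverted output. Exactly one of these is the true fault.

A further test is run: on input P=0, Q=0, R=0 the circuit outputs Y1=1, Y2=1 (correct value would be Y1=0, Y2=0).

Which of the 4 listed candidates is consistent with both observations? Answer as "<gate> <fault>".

U3 inverted output

Evaluate each candidate on input P=0, Q=0, R=0:
  U5 inverted output: U1=1, U2=1, U3=0, U4=0, U5=1 [inverted output], U6=1, U7=0 → Y1=1, Y2=0 — eliminated
  U2 stuck-at-0: U1=1, U2=0 [stuck-at-0], U3=0, U4=0, U5=0, U6=0, U7=0 → Y1=0, Y2=0 — eliminated
  U3 inverted output: U1=1, U2=1, U3=1 [inverted output], U4=0, U5=1, U6=1, U7=1 → Y1=1, Y2=1 — matches
  U1 inverted output: U1=0 [inverted output], U2=1, U3=0, U4=0, U5=0, U6=0, U7=0 → Y1=0, Y2=0 — eliminated
Only U3 inverted output reproduces the observed Y1=1, Y2=1.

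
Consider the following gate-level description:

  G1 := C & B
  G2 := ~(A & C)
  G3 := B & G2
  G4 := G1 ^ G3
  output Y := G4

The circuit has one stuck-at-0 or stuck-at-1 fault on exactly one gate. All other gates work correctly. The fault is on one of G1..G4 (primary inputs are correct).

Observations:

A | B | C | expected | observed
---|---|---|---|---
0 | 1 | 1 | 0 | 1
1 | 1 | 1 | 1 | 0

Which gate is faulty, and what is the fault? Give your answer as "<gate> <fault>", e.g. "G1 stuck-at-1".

G1 stuck-at-0

Fault-free values for test 1 (A=0, B=1, C=1): G1=1, G2=1, G3=1, G4=0, giving Y=0. Observed 1.
Test 1: faults giving observed 1 are {G1 stuck-at-0, G2 stuck-at-0, G3 stuck-at-0, G4 stuck-at-1}.
Test 2 (A=1, B=1, C=1): fault-free G1=1, G2=0, G3=0, G4=1 → 1; observed 0. Eliminates G2 stuck-at-0, G3 stuck-at-0, G4 stuck-at-1.
Only G1 stuck-at-0 is consistent with every test.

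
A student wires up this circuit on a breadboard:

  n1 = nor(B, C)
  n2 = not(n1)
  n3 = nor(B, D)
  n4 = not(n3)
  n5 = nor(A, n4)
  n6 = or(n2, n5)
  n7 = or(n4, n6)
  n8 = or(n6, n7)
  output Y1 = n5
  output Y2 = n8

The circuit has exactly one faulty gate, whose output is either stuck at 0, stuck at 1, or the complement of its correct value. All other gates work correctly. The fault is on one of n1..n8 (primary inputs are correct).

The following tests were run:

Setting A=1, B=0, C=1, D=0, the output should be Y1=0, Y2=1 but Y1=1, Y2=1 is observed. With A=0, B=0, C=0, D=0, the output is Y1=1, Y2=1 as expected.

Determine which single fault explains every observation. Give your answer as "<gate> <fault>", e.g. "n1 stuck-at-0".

n5 stuck-at-1

Fault-free values for test 1 (A=1, B=0, C=1, D=0): n1=0, n2=1, n3=1, n4=0, n5=0, n6=1, n7=1, n8=1, giving Y1=0, Y2=1. Observed Y1=1, Y2=1.
Test 1: faults giving observed Y1=1, Y2=1 are {n5 stuck-at-1, n5 inverted output}.
Test 2 (A=0, B=0, C=0, D=0): fault-free n1=1, n2=0, n3=1, n4=0, n5=1, n6=1, n7=1, n8=1 → Y1=1, Y2=1; observed Y1=1, Y2=1. Eliminates n5 inverted output.
Only n5 stuck-at-1 is consistent with every test.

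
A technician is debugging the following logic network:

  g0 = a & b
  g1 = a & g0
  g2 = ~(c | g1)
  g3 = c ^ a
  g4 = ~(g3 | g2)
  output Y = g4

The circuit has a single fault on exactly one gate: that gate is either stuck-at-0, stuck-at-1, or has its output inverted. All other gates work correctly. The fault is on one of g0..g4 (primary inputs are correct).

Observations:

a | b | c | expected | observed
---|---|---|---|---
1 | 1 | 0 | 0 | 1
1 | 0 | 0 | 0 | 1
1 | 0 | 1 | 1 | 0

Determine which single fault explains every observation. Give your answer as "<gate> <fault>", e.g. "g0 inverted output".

Fault-free values for test 1 (a=1, b=1, c=0): g0=1, g1=1, g2=0, g3=1, g4=0, giving Y=0. Observed 1.
Test 1: faults giving observed 1 are {g3 stuck-at-0, g3 inverted output, g4 stuck-at-1, g4 inverted output}.
Test 2 (a=1, b=0, c=0): fault-free g0=0, g1=0, g2=1, g3=1, g4=0 → 0; observed 1. Eliminates g3 stuck-at-0, g3 inverted output.
Test 3 (a=1, b=0, c=1): fault-free g0=0, g1=0, g2=0, g3=0, g4=1 → 1; observed 0. Eliminates g4 stuck-at-1.
Only g4 inverted output is consistent with every test.

g4 inverted output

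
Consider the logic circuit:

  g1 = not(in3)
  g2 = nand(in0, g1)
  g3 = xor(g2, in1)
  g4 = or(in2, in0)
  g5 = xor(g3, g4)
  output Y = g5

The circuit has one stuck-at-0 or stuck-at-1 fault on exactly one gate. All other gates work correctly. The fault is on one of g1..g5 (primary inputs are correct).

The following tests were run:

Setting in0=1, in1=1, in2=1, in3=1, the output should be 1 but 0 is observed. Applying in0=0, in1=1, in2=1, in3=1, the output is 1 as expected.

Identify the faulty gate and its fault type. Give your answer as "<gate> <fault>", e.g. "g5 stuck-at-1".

Fault-free values for test 1 (in0=1, in1=1, in2=1, in3=1): g1=0, g2=1, g3=0, g4=1, g5=1, giving Y=1. Observed 0.
Test 1: faults giving observed 0 are {g1 stuck-at-1, g2 stuck-at-0, g3 stuck-at-1, g4 stuck-at-0, g5 stuck-at-0}.
Test 2 (in0=0, in1=1, in2=1, in3=1): fault-free g1=0, g2=1, g3=0, g4=1, g5=1 → 1; observed 1. Eliminates g2 stuck-at-0, g3 stuck-at-1, g4 stuck-at-0, g5 stuck-at-0.
Only g1 stuck-at-1 is consistent with every test.

g1 stuck-at-1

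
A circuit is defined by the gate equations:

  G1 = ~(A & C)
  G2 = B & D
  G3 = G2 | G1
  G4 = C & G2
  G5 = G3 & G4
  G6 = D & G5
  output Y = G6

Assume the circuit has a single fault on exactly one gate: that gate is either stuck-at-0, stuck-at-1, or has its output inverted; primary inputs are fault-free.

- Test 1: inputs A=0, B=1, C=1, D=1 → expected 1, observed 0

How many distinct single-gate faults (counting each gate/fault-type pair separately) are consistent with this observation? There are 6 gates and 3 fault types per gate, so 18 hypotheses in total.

Fault-free: G1=1, G2=1, G3=1, G4=1, G5=1, G6=1 → 1. Observed 0.
  G1: none of the 3 fault types match ✗
  G2: stuck-at-0, inverted output ✓; others ✗
  G3: stuck-at-0, inverted output ✓; others ✗
  G4: stuck-at-0, inverted output ✓; others ✗
  G5: stuck-at-0, inverted output ✓; others ✗
  G6: stuck-at-0, inverted output ✓; others ✗
Consistent faults: {G2 stuck-at-0, G2 inverted output, G3 stuck-at-0, G3 inverted output, G4 stuck-at-0, G4 inverted output, G5 stuck-at-0, G5 inverted output, G6 stuck-at-0, G6 inverted output} — 10 in all.

10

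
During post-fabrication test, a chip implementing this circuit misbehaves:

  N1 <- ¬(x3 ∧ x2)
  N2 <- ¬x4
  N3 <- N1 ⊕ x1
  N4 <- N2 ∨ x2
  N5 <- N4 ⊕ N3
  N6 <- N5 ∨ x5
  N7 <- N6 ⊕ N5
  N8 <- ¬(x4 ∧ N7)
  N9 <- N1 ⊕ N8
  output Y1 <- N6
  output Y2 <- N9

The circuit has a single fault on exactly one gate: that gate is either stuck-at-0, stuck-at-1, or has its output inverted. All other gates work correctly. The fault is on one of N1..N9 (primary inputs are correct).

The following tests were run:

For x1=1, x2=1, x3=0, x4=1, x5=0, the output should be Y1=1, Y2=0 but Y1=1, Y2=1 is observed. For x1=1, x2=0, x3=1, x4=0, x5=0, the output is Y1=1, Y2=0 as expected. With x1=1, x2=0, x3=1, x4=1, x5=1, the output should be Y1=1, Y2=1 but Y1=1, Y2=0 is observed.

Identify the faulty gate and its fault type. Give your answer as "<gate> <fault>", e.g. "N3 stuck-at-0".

Fault-free values for test 1 (x1=1, x2=1, x3=0, x4=1, x5=0): N1=1, N2=0, N3=0, N4=1, N5=1, N6=1, N7=0, N8=1, N9=0, giving Y1=1, Y2=0. Observed Y1=1, Y2=1.
Test 1: faults giving observed Y1=1, Y2=1 are {N7 stuck-at-1, N7 inverted output, N8 stuck-at-0, N8 inverted output, N9 stuck-at-1, N9 inverted output}.
Test 2 (x1=1, x2=0, x3=1, x4=0, x5=0): fault-free N1=1, N2=1, N3=0, N4=1, N5=1, N6=1, N7=0, N8=1, N9=0 → Y1=1, Y2=0; observed Y1=1, Y2=0. Eliminates N8 stuck-at-0, N8 inverted output, N9 stuck-at-1, N9 inverted output.
Test 3 (x1=1, x2=0, x3=1, x4=1, x5=1): fault-free N1=1, N2=0, N3=0, N4=0, N5=0, N6=1, N7=1, N8=0, N9=1 → Y1=1, Y2=1; observed Y1=1, Y2=0. Eliminates N7 stuck-at-1.
Only N7 inverted output is consistent with every test.

N7 inverted output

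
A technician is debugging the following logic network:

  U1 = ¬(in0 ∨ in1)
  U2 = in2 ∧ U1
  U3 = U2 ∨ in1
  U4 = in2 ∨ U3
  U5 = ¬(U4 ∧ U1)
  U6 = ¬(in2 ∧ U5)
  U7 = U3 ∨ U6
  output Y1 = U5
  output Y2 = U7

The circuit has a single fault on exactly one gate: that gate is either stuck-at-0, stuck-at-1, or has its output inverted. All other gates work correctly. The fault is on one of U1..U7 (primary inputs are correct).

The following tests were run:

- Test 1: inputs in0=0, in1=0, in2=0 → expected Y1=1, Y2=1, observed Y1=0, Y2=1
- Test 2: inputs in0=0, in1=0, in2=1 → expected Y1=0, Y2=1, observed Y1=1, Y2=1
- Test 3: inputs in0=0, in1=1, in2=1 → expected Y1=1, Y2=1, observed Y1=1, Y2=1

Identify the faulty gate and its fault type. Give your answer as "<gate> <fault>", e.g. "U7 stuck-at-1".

U4 inverted output

Fault-free values for test 1 (in0=0, in1=0, in2=0): U1=1, U2=0, U3=0, U4=0, U5=1, U6=1, U7=1, giving Y1=1, Y2=1. Observed Y1=0, Y2=1.
Test 1: faults giving observed Y1=0, Y2=1 are {U2 stuck-at-1, U2 inverted output, U3 stuck-at-1, U3 inverted output, U4 stuck-at-1, U4 inverted output, U5 stuck-at-0, U5 inverted output}.
Test 2 (in0=0, in1=0, in2=1): fault-free U1=1, U2=1, U3=1, U4=1, U5=0, U6=1, U7=1 → Y1=0, Y2=1; observed Y1=1, Y2=1. Eliminates U2 stuck-at-1, U2 inverted output, U3 stuck-at-1, U3 inverted output, U4 stuck-at-1, U5 stuck-at-0.
Test 3 (in0=0, in1=1, in2=1): fault-free U1=0, U2=0, U3=1, U4=1, U5=1, U6=0, U7=1 → Y1=1, Y2=1; observed Y1=1, Y2=1. Eliminates U5 inverted output.
Only U4 inverted output is consistent with every test.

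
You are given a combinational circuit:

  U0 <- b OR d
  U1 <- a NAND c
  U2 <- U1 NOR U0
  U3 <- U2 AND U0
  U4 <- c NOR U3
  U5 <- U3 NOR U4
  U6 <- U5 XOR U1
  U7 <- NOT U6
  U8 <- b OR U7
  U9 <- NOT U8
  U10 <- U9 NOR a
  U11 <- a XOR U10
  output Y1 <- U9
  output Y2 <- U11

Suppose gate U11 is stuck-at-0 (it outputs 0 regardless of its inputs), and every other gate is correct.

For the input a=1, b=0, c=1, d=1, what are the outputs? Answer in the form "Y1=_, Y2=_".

Propagate with U11 forced: U0=1, U1=0, U2=0, U3=0, U4=0, U5=1, U6=1, U7=0, U8=0, U9=1, U10=0, U11=0 [stuck-at-0].
So the outputs are Y1=1, Y2=0. (Without the fault they would be Y1=1, Y2=1.)

Y1=1, Y2=0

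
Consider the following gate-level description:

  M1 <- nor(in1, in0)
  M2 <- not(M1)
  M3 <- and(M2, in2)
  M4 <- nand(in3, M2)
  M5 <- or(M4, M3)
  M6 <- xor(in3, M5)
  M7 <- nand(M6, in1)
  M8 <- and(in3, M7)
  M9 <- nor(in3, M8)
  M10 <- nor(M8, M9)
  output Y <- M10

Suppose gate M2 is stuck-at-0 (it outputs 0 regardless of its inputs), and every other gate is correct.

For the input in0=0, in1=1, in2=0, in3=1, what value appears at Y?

Propagate with M2 forced: M1=0, M2=0 [stuck-at-0], M3=0, M4=1, M5=1, M6=0, M7=1, M8=1, M9=0, M10=0.
So Y = 0. (Without the fault it would be 1.)

0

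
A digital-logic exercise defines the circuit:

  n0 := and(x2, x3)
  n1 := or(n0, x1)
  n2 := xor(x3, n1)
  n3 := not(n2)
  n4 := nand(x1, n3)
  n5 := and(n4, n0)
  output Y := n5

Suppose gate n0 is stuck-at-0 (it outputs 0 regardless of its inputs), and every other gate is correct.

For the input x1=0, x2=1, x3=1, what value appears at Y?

Propagate with n0 forced: n0=0 [stuck-at-0], n1=0, n2=1, n3=0, n4=1, n5=0.
So Y = 0. (Without the fault it would be 1.)

0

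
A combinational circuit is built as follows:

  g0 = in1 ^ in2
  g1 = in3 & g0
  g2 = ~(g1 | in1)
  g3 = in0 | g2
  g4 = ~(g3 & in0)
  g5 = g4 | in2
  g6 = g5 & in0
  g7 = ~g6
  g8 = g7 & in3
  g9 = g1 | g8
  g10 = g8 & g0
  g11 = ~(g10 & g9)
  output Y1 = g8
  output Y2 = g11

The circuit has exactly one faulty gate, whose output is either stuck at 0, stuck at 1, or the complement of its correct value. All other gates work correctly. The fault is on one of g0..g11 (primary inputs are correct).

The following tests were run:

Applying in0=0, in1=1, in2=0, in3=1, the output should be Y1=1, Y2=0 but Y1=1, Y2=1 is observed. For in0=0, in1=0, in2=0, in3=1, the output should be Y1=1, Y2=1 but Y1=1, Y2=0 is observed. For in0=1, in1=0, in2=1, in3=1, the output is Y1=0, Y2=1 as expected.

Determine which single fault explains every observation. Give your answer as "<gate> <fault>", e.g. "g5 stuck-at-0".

g0 inverted output

Fault-free values for test 1 (in0=0, in1=1, in2=0, in3=1): g0=1, g1=1, g2=0, g3=0, g4=1, g5=1, g6=0, g7=1, g8=1, g9=1, g10=1, g11=0, giving Y1=1, Y2=0. Observed Y1=1, Y2=1.
Test 1: faults giving observed Y1=1, Y2=1 are {g0 stuck-at-0, g0 inverted output, g9 stuck-at-0, g9 inverted output, g10 stuck-at-0, g10 inverted output, g11 stuck-at-1, g11 inverted output}.
Test 2 (in0=0, in1=0, in2=0, in3=1): fault-free g0=0, g1=0, g2=1, g3=1, g4=1, g5=1, g6=0, g7=1, g8=1, g9=1, g10=0, g11=1 → Y1=1, Y2=1; observed Y1=1, Y2=0. Eliminates g0 stuck-at-0, g9 stuck-at-0, g9 inverted output, g10 stuck-at-0, g11 stuck-at-1.
Test 3 (in0=1, in1=0, in2=1, in3=1): fault-free g0=1, g1=1, g2=0, g3=1, g4=0, g5=1, g6=1, g7=0, g8=0, g9=1, g10=0, g11=1 → Y1=0, Y2=1; observed Y1=0, Y2=1. Eliminates g10 inverted output, g11 inverted output.
Only g0 inverted output is consistent with every test.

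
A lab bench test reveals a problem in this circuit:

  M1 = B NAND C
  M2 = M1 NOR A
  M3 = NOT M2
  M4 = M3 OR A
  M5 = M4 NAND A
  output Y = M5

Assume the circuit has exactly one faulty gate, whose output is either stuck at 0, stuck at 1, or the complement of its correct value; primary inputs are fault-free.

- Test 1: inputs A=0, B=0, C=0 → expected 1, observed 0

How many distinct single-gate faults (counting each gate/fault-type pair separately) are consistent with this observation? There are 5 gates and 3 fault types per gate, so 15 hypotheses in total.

Fault-free: M1=1, M2=0, M3=1, M4=1, M5=1 → 1. Observed 0.
  M1: none of the 3 fault types match ✗
  M2: none of the 3 fault types match ✗
  M3: none of the 3 fault types match ✗
  M4: none of the 3 fault types match ✗
  M5: stuck-at-0, inverted output ✓; others ✗
Consistent faults: {M5 stuck-at-0, M5 inverted output} — 2 in all.

2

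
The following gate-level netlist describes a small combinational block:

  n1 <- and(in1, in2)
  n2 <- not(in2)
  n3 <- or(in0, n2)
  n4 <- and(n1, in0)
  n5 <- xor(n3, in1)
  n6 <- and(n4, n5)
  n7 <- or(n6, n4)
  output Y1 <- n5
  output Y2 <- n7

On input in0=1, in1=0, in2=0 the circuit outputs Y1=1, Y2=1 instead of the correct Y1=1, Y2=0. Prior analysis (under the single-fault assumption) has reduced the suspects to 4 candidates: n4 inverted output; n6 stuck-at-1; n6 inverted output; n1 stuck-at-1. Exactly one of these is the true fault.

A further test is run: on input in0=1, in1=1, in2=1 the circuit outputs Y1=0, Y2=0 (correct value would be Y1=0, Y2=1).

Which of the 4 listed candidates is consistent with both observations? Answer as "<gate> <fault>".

n4 inverted output

Evaluate each candidate on input in0=1, in1=1, in2=1:
  n4 inverted output: n1=1, n2=0, n3=1, n4=0 [inverted output], n5=0, n6=0, n7=0 → Y1=0, Y2=0 — matches
  n6 stuck-at-1: n1=1, n2=0, n3=1, n4=1, n5=0, n6=1 [stuck-at-1], n7=1 → Y1=0, Y2=1 — eliminated
  n6 inverted output: n1=1, n2=0, n3=1, n4=1, n5=0, n6=1 [inverted output], n7=1 → Y1=0, Y2=1 — eliminated
  n1 stuck-at-1: n1=1 [stuck-at-1], n2=0, n3=1, n4=1, n5=0, n6=0, n7=1 → Y1=0, Y2=1 — eliminated
Only n4 inverted output reproduces the observed Y1=0, Y2=0.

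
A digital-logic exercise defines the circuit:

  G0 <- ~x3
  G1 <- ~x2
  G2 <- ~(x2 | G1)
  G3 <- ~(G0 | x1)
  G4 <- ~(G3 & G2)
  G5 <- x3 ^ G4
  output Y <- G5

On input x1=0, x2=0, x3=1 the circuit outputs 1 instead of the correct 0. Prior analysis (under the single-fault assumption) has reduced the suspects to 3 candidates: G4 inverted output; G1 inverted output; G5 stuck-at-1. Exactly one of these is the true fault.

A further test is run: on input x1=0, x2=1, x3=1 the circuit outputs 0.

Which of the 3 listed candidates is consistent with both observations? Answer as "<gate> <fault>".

Evaluate each candidate on input x1=0, x2=1, x3=1:
  G4 inverted output: G0=0, G1=0, G2=0, G3=1, G4=0 [inverted output], G5=1 → 1 — eliminated
  G1 inverted output: G0=0, G1=1 [inverted output], G2=0, G3=1, G4=1, G5=0 → 0 — matches
  G5 stuck-at-1: G0=0, G1=0, G2=0, G3=1, G4=1, G5=1 [stuck-at-1] → 1 — eliminated
Only G1 inverted output reproduces the observed 0.

G1 inverted output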